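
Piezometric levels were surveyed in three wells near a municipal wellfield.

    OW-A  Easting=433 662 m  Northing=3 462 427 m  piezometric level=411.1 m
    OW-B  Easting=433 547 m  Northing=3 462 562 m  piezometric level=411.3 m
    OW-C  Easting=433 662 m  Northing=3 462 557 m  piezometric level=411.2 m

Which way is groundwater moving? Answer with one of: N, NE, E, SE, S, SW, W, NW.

SE

Taking OW-A as reference: OW-B−OW-A = (-115, 135, +0.2); OW-C−OW-A = (0, 130, +0.1).
Solve a·Δx + b·Δy = Δh: det = (-115)·130 − 0·135 = -14950.
∂h/∂x = [(+0.2)·130 − (+0.1)·135] / -14950 = -0.0008361
∂h/∂y = [(-115)·(+0.1) − 0·(+0.2)] / -14950 = +0.0007692
Flow = −∇h = (+0.0008361 east, -0.0007692 north), which points southeast.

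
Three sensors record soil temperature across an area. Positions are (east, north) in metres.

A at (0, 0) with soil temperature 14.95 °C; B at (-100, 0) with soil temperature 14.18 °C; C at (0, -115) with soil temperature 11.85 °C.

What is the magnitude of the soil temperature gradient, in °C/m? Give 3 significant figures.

0.0280 °C/m

∂T/∂x = (14.18 − 14.95) / (-100 − 0) = +0.007700
∂T/∂y = (11.85 − 14.95) / (-115 − 0) = +0.02696
|∇f| = √(0.007700² + 0.02696²) = 0.02804 °C/m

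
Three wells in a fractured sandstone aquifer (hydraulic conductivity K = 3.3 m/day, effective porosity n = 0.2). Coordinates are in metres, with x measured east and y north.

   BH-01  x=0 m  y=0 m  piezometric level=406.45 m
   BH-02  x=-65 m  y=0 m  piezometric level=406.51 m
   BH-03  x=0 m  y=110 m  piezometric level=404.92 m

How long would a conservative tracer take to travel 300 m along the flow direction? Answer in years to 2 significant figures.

∂h/∂x = (406.51 − 406.45) / (-65 − 0) = -0.0009231
∂h/∂y = (404.92 − 406.45) / (110 − 0) = -0.01391
|∇h| = √(-0.0009231² + -0.01391²) = 0.01394
Seepage velocity v = K·i/n = 3.3 × 0.01394 / 0.2 = 0.23 m/day.
t = 300 / 0.23 = 1304 days = 3.57 years.

3.6 years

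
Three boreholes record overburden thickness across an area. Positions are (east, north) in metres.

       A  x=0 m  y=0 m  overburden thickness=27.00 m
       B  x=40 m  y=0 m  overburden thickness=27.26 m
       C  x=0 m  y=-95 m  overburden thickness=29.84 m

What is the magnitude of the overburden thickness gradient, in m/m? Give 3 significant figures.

0.0306 m/m

∂d/∂x = (27.26 − 27.00) / (40 − 0) = +0.006500
∂d/∂y = (29.84 − 27.00) / (-95 − 0) = -0.02989
|∇f| = √(0.006500² + -0.02989²) = 0.03059 m/m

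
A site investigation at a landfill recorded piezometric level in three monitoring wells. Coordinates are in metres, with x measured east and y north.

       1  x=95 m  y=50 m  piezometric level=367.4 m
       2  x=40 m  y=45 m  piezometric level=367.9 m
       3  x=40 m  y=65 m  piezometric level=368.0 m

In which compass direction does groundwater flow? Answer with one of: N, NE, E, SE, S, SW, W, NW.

With h = a·x + b·y + c and 1 as origin, the differences give:
  (-55)·a + (-5)·b = +0.5
  (-55)·a + 15·b = +0.6
Eliminate b (×15 and ×(-5), subtract): -1100·a = 10.50 → a = ∂h/∂x = -0.009545
Back-substitute: b = ∂h/∂y = +0.005000.
Flow = −∇h = (+0.009545 east, -0.005000 north), which points southeast.

SE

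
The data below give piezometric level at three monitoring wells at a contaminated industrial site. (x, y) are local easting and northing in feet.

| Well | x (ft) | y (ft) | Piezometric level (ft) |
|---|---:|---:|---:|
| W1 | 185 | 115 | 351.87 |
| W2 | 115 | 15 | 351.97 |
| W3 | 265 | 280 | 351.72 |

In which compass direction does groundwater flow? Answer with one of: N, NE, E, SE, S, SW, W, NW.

Differences from W1: to W2 (Δx, Δy, Δh) = (-70, -100, +0.10); to W3 = (80, 165, -0.15).
Solve a·Δx + b·Δy = Δh: det = (-70)·165 − 80·(-100) = -3550.
∂h/∂x = [(+0.10)·165 − (-0.15)·(-100)] / -3550 = -0.0004225
∂h/∂y = [(-70)·(-0.15) − 80·(+0.10)] / -3550 = -0.0007042
Flow = −∇h = (+0.0004225 east, +0.0007042 north), which points northeast.

NE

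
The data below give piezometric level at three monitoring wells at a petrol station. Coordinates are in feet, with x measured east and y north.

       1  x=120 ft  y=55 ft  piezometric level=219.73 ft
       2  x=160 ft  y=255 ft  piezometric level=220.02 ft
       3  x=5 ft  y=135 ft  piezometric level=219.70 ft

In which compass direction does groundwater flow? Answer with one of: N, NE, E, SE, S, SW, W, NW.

With h = a·x + b·y + c and 1 as origin, the differences give:
  40·a + 200·b = +0.29
  (-115)·a + 80·b = -0.03
Eliminate b (×80 and ×200, subtract): 26200·a = 29.200 → a = ∂h/∂x = +0.001115
Back-substitute: b = ∂h/∂y = +0.001227.
Flow = −∇h = (-0.001115 east, -0.001227 north), which points southwest.

SW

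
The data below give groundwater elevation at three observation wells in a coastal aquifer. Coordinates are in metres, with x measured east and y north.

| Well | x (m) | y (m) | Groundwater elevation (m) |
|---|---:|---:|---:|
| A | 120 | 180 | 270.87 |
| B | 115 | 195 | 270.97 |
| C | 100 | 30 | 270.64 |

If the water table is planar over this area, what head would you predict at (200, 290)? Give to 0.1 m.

270.3 m

Three-point gradient (reference A): Δ to B = (-5, 15, +0.10), Δ to C = (-20, -150, -0.23).
∂h/∂x = -0.01100, ∂h/∂y = +0.003000 (det = 1050).
h(200, 290) = 270.87 + (-0.01100)·(80) + (+0.003000)·(110) = 270.87 -0.880 +0.330 = 270.320 m.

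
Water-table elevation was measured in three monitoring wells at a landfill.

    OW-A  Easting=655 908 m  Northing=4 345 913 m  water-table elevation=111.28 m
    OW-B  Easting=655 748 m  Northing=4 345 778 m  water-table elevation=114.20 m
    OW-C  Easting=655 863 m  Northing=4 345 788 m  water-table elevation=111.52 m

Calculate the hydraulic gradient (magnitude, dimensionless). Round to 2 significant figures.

Differences from OW-A: to OW-B (Δx, Δy, Δh) = (-160, -135, +2.92); to OW-C = (-45, -125, +0.24).
Determinant of the coordinate differences = (-160)·(-125) − (-45)·(-135) = 13925.
∂h/∂x = [(+2.92)·(-125) − (+0.24)·(-135)] / 13925 = -0.02389
∂h/∂y = [(-160)·(+0.24) − (-45)·(+2.92)] / 13925 = +0.006679
|∇h| = √(-0.02389² + 0.006679²) = 0.02481

0.025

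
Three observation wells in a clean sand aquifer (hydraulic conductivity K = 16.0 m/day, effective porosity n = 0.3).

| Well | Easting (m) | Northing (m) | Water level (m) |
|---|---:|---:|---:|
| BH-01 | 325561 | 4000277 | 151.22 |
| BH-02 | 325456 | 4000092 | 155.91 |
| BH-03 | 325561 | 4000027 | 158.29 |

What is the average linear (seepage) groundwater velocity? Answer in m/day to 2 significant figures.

1.5 m/day

Differences from BH-01: to BH-02 (Δx, Δy, Δh) = (-105, -185, +4.69); to BH-03 = (0, -250, +7.07).
Determinant of the coordinate differences = (-105)·(-250) − 0·(-185) = 26250.
∂h/∂x = [(+4.69)·(-250) − (+7.07)·(-185)] / 26250 = +0.005160
∂h/∂y = [(-105)·(+7.07) − 0·(+4.69)] / 26250 = -0.02828
|∇h| = √(0.005160² + -0.02828²) = 0.02875
Seepage velocity v = K·i/n = 16.0 × 0.02875 / 0.3 = 1.533 m/day.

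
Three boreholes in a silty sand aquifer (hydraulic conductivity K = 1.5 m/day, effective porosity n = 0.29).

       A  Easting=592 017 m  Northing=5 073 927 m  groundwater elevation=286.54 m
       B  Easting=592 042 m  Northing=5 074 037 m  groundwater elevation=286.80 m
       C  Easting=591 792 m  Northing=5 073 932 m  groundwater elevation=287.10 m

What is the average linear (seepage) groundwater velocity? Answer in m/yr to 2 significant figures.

With h = a·x + b·y + c and A as origin, the differences give:
  25·a + 110·b = +0.26
  (-225)·a + 5·b = +0.56
Eliminate b (×5 and ×110, subtract): 24875·a = -60.300 → a = ∂h/∂x = -0.002424
Back-substitute: b = ∂h/∂y = +0.002915.
|∇h| = √(-0.002424² + 0.002915²) = 0.003791
Seepage velocity v = K·i/n = 1.5 × 0.003791 / 0.29 = 0.01961 m/day = 7.163 m/yr.

7.2 m/yr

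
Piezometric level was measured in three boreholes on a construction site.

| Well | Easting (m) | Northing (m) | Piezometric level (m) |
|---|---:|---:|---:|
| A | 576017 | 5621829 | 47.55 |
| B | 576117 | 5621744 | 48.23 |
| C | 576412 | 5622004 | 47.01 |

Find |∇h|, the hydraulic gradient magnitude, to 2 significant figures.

0.0065

Taking A as reference: B−A = (100, -85, +0.68); C−A = (395, 175, -0.54).
Determinant of the coordinate differences = 100·175 − 395·(-85) = 51075.
∂h/∂x = [(+0.68)·175 − (-0.54)·(-85)] / 51075 = +0.001431
∂h/∂y = [100·(-0.54) − 395·(+0.68)] / 51075 = -0.006316
|∇h| = √(0.001431² + -0.006316²) = 0.006476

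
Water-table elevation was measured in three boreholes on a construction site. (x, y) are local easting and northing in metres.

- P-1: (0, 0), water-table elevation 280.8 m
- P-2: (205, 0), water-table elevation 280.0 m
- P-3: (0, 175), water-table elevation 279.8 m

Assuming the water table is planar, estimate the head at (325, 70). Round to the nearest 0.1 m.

279.1 m

∂h/∂x = (280.0 − 280.8) / (205 − 0) = -0.003902
∂h/∂y = (279.8 − 280.8) / (175 − 0) = -0.005714
h(325, 70) = 280.8 + (-0.003902)·(325) + (-0.005714)·(70) = 280.8 -1.268 -0.400 = 279.132 m.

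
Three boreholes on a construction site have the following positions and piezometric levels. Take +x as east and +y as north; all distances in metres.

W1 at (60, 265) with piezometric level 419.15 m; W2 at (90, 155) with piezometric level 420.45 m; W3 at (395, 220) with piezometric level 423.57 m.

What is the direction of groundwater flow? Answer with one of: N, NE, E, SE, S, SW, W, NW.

NW

Differences from W1: to W2 (Δx, Δy, Δh) = (30, -110, +1.30); to W3 = (335, -45, +4.42).
Solve a·Δx + b·Δy = Δh: det = 30·(-45) − 335·(-110) = 35500.
∂h/∂x = [(+1.30)·(-45) − (+4.42)·(-110)] / 35500 = +0.01205
∂h/∂y = [30·(+4.42) − 335·(+1.30)] / 35500 = -0.008532
Flow = −∇h = (-0.01205 east, +0.008532 north), which points northwest.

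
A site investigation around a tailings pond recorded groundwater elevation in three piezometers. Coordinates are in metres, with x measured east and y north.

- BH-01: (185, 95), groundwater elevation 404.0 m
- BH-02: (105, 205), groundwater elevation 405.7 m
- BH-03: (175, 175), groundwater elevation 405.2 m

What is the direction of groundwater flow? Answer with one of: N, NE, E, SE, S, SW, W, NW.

S

With h = a·x + b·y + c and BH-01 as origin, the differences give:
  (-80)·a + 110·b = +1.7
  (-10)·a + 80·b = +1.2
Eliminate b (×80 and ×110, subtract): -5300·a = 4.00 → a = ∂h/∂x = -0.0007547
Back-substitute: b = ∂h/∂y = +0.01491.
Flow = −∇h = (+0.0007547 east, -0.01491 north), which points south.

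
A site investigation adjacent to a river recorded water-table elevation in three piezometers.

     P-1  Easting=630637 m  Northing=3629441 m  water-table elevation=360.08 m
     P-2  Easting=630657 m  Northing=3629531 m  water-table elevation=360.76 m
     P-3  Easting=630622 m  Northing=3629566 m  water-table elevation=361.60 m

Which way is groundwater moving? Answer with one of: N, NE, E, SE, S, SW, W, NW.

Differences from P-1: to P-2 (Δx, Δy, Δh) = (20, 90, +0.68); to P-3 = (-15, 125, +1.52).
Solve a·Δx + b·Δy = Δh: det = 20·125 − (-15)·90 = 3850.
∂h/∂x = [(+0.68)·125 − (+1.52)·90] / 3850 = -0.01345
∂h/∂y = [20·(+1.52) − (-15)·(+0.68)] / 3850 = +0.01055
Flow = −∇h = (+0.01345 east, -0.01055 north), which points southeast.

SE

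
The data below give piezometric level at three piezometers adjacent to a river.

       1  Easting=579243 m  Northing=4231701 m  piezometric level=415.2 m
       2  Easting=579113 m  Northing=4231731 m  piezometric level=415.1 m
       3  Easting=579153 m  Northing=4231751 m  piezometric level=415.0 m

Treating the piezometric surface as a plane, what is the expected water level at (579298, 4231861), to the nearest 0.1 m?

414.5 m

With h = a·x + b·y + c and 1 as origin, the differences give:
  (-130)·a + 30·b = -0.1
  (-90)·a + 50·b = -0.2
Eliminate b (×50 and ×30, subtract): -3800·a = 1.00 → a = ∂h/∂x = -0.0002632
Back-substitute: b = ∂h/∂y = -0.004474.
h(579298, 4231861) = 415.2 + (-0.0002632)·(55) + (-0.004474)·(160) = 415.2 -0.014 -0.716 = 414.470 m.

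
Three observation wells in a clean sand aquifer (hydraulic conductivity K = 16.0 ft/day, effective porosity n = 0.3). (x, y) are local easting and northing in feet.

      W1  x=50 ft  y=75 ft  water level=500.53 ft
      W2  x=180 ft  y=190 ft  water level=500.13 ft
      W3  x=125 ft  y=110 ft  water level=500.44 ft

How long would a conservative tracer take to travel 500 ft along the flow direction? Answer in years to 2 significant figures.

With h = a·x + b·y + c and W1 as origin, the differences give:
  130·a + 115·b = -0.40
  75·a + 35·b = -0.09
Eliminate b (×35 and ×115, subtract): -4075·a = -3.650 → a = ∂h/∂x = +0.0008957
Back-substitute: b = ∂h/∂y = -0.004491.
|∇h| = √(0.0008957² + -0.004491²) = 0.004579
Seepage velocity v = K·i/n = 16.0 × 0.004579 / 0.3 = 0.2442 ft/day.
t = 500 / 0.2442 = 2048 days = 5.61 years.

5.6 years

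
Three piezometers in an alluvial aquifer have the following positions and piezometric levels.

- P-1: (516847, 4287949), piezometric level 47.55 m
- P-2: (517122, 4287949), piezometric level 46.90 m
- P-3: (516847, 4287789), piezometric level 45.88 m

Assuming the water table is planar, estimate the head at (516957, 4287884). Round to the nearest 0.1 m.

46.6 m

∂h/∂x = (46.90 − 47.55) / (517122 − 516847) = -0.002364
∂h/∂y = (45.88 − 47.55) / (4287789 − 4287949) = +0.01044
h(516957, 4287884) = 47.55 + (-0.002364)·(110) + (+0.01044)·(-65) = 47.55 -0.260 -0.678 = 46.612 m.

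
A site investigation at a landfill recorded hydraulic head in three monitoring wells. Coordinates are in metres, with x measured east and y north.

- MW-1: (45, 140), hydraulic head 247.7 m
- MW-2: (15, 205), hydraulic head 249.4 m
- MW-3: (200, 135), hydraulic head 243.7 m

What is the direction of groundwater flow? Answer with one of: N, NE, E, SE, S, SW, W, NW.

Three-point gradient (reference MW-1): Δ to MW-2 = (-30, 65, +1.7), Δ to MW-3 = (155, -5, -4.0).
∂h/∂x = -0.02534, ∂h/∂y = +0.01446 (det = -9925).
Flow = −∇h = (+0.02534 east, -0.01446 north), which points southeast.

SE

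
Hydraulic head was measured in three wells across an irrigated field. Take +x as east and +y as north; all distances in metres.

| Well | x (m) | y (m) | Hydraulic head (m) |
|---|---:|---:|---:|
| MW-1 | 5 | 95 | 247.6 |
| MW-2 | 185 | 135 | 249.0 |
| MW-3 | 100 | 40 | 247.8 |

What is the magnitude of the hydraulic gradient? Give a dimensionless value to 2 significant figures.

0.0094

Differences from MW-1: to MW-2 (Δx, Δy, Δh) = (180, 40, +1.4); to MW-3 = (95, -55, +0.2).
Solve a·Δx + b·Δy = Δh: det = 180·(-55) − 95·40 = -13700.
∂h/∂x = [(+1.4)·(-55) − (+0.2)·40] / -13700 = +0.006204
∂h/∂y = [180·(+0.2) − 95·(+1.4)] / -13700 = +0.007080
|∇h| = √(0.006204² + 0.007080²) = 0.009414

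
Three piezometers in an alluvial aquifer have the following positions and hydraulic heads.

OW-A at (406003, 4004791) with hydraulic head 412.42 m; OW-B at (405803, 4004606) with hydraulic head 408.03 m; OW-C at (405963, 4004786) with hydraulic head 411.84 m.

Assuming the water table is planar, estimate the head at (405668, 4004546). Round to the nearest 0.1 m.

Differences from OW-A: to OW-B (Δx, Δy, Δh) = (-200, -185, -4.39); to OW-C = (-40, -5, -0.58).
Determinant of the coordinate differences = (-200)·(-5) − (-40)·(-185) = -6400.
∂h/∂x = [(-4.39)·(-5) − (-0.58)·(-185)] / -6400 = +0.01334
∂h/∂y = [(-200)·(-0.58) − (-40)·(-4.39)] / -6400 = +0.009312
h(405668, 4004546) = 412.42 + (+0.01334)·(-335) + (+0.009312)·(-245) = 412.42 -4.468 -2.282 = 405.671 m.

405.7 m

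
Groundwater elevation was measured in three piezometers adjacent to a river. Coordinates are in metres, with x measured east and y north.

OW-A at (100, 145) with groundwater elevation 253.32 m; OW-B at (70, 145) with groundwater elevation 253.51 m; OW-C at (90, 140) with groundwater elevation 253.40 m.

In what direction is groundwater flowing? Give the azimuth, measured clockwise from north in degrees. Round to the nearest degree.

Taking OW-A as reference: OW-B−OW-A = (-30, 0, +0.19); OW-C−OW-A = (-10, -5, +0.08).
Solve a·Δx + b·Δy = Δh: det = (-30)·(-5) − (-10)·0 = 150.
∂h/∂x = [(+0.19)·(-5) − (+0.08)·0] / 150 = -0.006333
∂h/∂y = [(-30)·(+0.08) − (-10)·(+0.19)] / 150 = -0.003333
Flow direction (−∇h) has components (+0.006333 E, +0.003333 N).
Azimuth = atan2(E, N) = atan2(+0.006333, +0.003333) = 62.2° ≈ 062°.

062°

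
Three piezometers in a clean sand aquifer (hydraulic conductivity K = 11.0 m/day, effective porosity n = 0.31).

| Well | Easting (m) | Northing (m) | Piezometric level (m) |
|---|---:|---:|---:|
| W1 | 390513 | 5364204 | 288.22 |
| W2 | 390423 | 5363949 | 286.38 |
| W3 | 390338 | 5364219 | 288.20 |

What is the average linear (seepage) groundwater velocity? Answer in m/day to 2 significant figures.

Three-point gradient (reference W1): Δ to W2 = (-90, -255, -1.84), Δ to W3 = (-175, 15, -0.02).
∂h/∂x = +0.0007113, ∂h/∂y = +0.006965 (det = -45975).
|∇h| = √(0.0007113² + 0.006965²) = 0.007001
Seepage velocity v = K·i/n = 11.0 × 0.007001 / 0.31 = 0.2484 m/day.

0.25 m/day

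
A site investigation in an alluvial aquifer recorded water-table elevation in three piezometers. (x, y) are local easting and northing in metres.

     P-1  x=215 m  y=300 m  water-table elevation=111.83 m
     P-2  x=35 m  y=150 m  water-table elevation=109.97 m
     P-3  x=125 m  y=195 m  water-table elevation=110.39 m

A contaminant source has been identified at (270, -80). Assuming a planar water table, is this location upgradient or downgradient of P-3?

Taking P-1 as reference: P-2−P-1 = (-180, -150, -1.86); P-3−P-1 = (-90, -105, -1.44).
Determinant of the coordinate differences = (-180)·(-105) − (-90)·(-150) = 5400.
∂h/∂x = [(-1.86)·(-105) − (-1.44)·(-150)] / 5400 = -0.003833
∂h/∂y = [(-180)·(-1.44) − (-90)·(-1.86)] / 5400 = +0.01700
Head at (270, -80) = 111.83 + (-0.003833)·(55) + (+0.01700)·(-380) = 105.16 m.
That is lower than the 110.39 m at P-3, so the point is downgradient.

downgradient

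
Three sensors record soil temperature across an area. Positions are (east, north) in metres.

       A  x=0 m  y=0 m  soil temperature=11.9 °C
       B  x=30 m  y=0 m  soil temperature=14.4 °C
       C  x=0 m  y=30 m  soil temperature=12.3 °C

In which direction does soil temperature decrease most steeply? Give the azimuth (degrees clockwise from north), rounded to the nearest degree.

261°

∂T/∂x = (14.4 − 11.9) / (30 − 0) = +0.08333
∂T/∂y = (12.3 − 11.9) / (30 − 0) = +0.01333
Steepest decrease is along −∇f: components (-0.08333 E, -0.01333 N).
Azimuth = atan2(-0.08333, -0.01333) = 260.9° ≈ 261°.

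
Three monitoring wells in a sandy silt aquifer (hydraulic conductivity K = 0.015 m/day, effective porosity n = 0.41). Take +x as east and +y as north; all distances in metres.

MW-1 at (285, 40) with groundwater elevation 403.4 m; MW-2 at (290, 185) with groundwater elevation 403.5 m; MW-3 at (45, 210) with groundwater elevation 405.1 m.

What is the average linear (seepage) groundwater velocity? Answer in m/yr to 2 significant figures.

Three-point gradient (reference MW-1): Δ to MW-2 = (5, 145, +0.1), Δ to MW-3 = (-240, 170, +1.7).
∂h/∂x = -0.006438, ∂h/∂y = +0.0009116 (det = 35650).
|∇h| = √(-0.006438² + 0.0009116²) = 0.006502
Seepage velocity v = K·i/n = 0.015 × 0.006502 / 0.41 = 0.0002379 m/day = 0.08689 m/yr.

0.087 m/yr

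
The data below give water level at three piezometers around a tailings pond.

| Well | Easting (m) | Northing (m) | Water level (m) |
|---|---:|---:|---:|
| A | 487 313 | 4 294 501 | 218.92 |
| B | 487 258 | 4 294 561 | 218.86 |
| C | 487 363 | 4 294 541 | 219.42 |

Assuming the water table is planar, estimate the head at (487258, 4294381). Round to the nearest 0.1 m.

Taking A as reference: B−A = (-55, 60, -0.06); C−A = (50, 40, +0.50).
Determinant of the coordinate differences = (-55)·40 − 50·60 = -5200.
∂h/∂x = [(-0.06)·40 − (+0.50)·60] / -5200 = +0.006231
∂h/∂y = [(-55)·(+0.50) − 50·(-0.06)] / -5200 = +0.004712
h(487258, 4294381) = 218.92 + (+0.006231)·(-55) + (+0.004712)·(-120) = 218.92 -0.343 -0.565 = 218.012 m.

218.0 m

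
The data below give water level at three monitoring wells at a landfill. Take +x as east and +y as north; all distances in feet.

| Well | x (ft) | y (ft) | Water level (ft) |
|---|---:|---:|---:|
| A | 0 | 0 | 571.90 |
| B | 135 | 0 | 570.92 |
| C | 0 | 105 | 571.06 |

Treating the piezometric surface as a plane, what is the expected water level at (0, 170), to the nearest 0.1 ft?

∂h/∂x = (570.92 − 571.90) / (135 − 0) = -0.007259
∂h/∂y = (571.06 − 571.90) / (105 − 0) = -0.008000
h(0, 170) = 571.90 + (-0.007259)·(0) + (-0.008000)·(170) = 571.90 -0.000 -1.360 = 570.540 ft.

570.5 ft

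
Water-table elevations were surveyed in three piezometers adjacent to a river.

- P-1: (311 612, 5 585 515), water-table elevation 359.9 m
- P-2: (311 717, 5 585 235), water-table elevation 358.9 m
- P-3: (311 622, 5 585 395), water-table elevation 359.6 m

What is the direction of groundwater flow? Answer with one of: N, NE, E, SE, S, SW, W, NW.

SE

Taking P-1 as reference: P-2−P-1 = (105, -280, -1.0); P-3−P-1 = (10, -120, -0.3).
Determinant of the coordinate differences = 105·(-120) − 10·(-280) = -9800.
∂h/∂x = [(-1.0)·(-120) − (-0.3)·(-280)] / -9800 = -0.003673
∂h/∂y = [105·(-0.3) − 10·(-1.0)] / -9800 = +0.002194
Flow = −∇h = (+0.003673 east, -0.002194 north), which points southeast.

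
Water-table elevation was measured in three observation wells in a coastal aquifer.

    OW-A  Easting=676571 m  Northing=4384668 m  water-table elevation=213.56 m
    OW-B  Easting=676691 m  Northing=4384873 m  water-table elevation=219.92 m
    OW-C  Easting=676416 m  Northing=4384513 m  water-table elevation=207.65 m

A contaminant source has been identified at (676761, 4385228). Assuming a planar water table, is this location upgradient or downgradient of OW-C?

Differences from OW-A: to OW-B (Δx, Δy, Δh) = (120, 205, +6.36); to OW-C = (-155, -155, -5.91).
Solve a·Δx + b·Δy = Δh: det = 120·(-155) − (-155)·205 = 13175.
∂h/∂x = [(+6.36)·(-155) − (-5.91)·205] / 13175 = +0.01713
∂h/∂y = [120·(-5.91) − (-155)·(+6.36)] / 13175 = +0.02099
Head at (676761, 4385228) = 213.56 + (+0.01713)·(190) + (+0.02099)·(560) = 228.57 m.
That is higher than the 207.65 m at OW-C, so the point is upgradient.

upgradient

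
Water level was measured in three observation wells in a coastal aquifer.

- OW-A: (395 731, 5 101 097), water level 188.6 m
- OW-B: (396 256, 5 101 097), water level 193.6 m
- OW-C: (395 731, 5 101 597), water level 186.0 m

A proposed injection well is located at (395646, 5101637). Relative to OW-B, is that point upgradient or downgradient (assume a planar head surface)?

∂h/∂x = (193.6 − 188.6) / (396256 − 395731) = +0.009524
∂h/∂y = (186.0 − 188.6) / (5101597 − 5101097) = -0.005200
Head at (395646, 5101637) = 188.6 + (+0.009524)·(-85) + (-0.005200)·(540) = 184.98 m.
That is lower than the 193.6 m at OW-B, so the point is downgradient.

downgradient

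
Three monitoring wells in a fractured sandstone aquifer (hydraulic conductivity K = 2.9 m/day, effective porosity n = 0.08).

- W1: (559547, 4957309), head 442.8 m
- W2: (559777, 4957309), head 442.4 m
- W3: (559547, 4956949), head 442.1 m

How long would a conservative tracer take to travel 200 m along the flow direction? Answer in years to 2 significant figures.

5.8 years

∂h/∂x = (442.4 − 442.8) / (559777 − 559547) = -0.001739
∂h/∂y = (442.1 − 442.8) / (4956949 − 4957309) = +0.001944
|∇h| = √(-0.001739² + 0.001944²) = 0.002608
Seepage velocity v = K·i/n = 2.9 × 0.002608 / 0.08 = 0.09454 m/day.
t = 200 / 0.09454 = 2116 days = 5.79 years.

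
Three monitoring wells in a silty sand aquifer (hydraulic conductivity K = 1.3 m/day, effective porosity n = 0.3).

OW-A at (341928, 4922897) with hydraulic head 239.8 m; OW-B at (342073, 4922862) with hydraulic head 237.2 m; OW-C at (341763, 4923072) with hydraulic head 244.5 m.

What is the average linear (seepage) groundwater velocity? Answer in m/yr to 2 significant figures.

31 m/yr

Taking OW-A as reference: OW-B−OW-A = (145, -35, -2.6); OW-C−OW-A = (-165, 175, +4.7).
Determinant of the coordinate differences = 145·175 − (-165)·(-35) = 19600.
∂h/∂x = [(-2.6)·175 − (+4.7)·(-35)] / 19600 = -0.01482
∂h/∂y = [145·(+4.7) − (-165)·(-2.6)] / 19600 = +0.01288
|∇h| = √(-0.01482² + 0.01288²) = 0.01963
Seepage velocity v = K·i/n = 1.3 × 0.01963 / 0.3 = 0.08506 m/day = 31.07 m/yr.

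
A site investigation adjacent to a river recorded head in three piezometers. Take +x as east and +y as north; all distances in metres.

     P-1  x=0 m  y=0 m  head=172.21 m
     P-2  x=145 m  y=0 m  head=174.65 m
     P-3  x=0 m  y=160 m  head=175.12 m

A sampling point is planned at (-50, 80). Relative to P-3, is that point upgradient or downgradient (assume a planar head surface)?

∂h/∂x = (174.65 − 172.21) / (145 − 0) = +0.01683
∂h/∂y = (175.12 − 172.21) / (160 − 0) = +0.01819
Head at (-50, 80) = 172.21 + (+0.01683)·(-50) + (+0.01819)·(80) = 172.82 m.
That is lower than the 175.12 m at P-3, so the point is downgradient.

downgradient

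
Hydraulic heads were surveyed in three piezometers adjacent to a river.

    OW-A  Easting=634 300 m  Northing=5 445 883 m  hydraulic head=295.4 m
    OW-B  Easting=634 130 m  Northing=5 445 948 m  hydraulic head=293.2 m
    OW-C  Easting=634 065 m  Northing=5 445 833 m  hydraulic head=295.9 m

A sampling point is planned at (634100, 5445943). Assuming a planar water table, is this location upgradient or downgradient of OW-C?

Differences from OW-A: to OW-B (Δx, Δy, Δh) = (-170, 65, -2.2); to OW-C = (-235, -50, +0.5).
Solve a·Δx + b·Δy = Δh: det = (-170)·(-50) − (-235)·65 = 23775.
∂h/∂x = [(-2.2)·(-50) − (+0.5)·65] / 23775 = +0.003260
∂h/∂y = [(-170)·(+0.5) − (-235)·(-2.2)] / 23775 = -0.02532
Head at (634100, 5445943) = 295.4 + (+0.003260)·(-200) + (-0.02532)·(60) = 293.23 m.
That is lower than the 295.9 m at OW-C, so the point is downgradient.

downgradient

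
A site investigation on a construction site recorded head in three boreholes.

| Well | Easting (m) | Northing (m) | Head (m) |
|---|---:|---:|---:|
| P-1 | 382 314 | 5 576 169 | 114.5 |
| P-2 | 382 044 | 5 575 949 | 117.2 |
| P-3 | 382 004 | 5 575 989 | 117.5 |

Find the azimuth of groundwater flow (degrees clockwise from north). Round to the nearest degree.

With h = a·x + b·y + c and P-1 as origin, the differences give:
  (-270)·a + (-220)·b = +2.7
  (-310)·a + (-180)·b = +3.0
Eliminate b (×(-180) and ×(-220), subtract): -19600·a = 174.00 → a = ∂h/∂x = -0.008878
Back-substitute: b = ∂h/∂y = -0.001378.
Flow direction (−∇h) has components (+0.008878 E, +0.001378 N).
Azimuth = atan2(E, N) = atan2(+0.008878, +0.001378) = 81.2° ≈ 081°.

081°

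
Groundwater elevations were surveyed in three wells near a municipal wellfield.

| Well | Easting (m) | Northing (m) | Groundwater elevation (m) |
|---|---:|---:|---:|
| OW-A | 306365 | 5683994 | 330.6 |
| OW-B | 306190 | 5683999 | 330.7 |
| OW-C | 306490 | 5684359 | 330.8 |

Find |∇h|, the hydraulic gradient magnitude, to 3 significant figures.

With h = a·x + b·y + c and OW-A as origin, the differences give:
  (-175)·a + 5·b = +0.1
  125·a + 365·b = +0.2
Eliminate b (×365 and ×5, subtract): -64500·a = 35.50 → a = ∂h/∂x = -0.0005504
Back-substitute: b = ∂h/∂y = +0.0007364.
|∇h| = √(-0.0005504² + 0.0007364²) = 0.0009194

0.000919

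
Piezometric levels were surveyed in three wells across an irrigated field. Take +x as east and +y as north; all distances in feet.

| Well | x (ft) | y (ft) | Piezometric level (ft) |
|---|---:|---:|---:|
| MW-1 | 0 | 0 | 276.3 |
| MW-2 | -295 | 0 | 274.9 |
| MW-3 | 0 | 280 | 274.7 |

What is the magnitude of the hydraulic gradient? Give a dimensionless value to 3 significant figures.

0.00743

∂h/∂x = (274.9 − 276.3) / (-295 − 0) = +0.004746
∂h/∂y = (274.7 − 276.3) / (280 − 0) = -0.005714
|∇h| = √(0.004746² + -0.005714²) = 0.007428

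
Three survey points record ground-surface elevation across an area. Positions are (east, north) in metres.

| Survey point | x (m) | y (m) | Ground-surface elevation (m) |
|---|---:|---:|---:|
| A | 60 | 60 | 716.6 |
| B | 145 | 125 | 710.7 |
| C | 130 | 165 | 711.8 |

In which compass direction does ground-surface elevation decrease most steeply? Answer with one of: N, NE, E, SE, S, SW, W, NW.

Three-point gradient (reference A): Δ to B = (85, 65, -5.9), Δ to C = (70, 105, -4.8).
∂z/∂x = -0.07029, ∂z/∂y = +0.001143 (det = 4375).
Steepest decrease is along −∇f = (+0.07029 E, -0.001143 N) → east.

E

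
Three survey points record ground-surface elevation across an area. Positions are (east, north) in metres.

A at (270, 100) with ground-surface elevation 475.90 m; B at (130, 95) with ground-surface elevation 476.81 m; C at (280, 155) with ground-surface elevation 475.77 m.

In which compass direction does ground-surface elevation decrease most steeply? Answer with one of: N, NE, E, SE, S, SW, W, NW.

Taking A as reference: B−A = (-140, -5, +0.91); C−A = (10, 55, -0.13).
Solve a·Δx + b·Δy = Δz: det = (-140)·55 − 10·(-5) = -7650.
∂z/∂x = [(+0.91)·55 − (-0.13)·(-5)] / -7650 = -0.006458
∂z/∂y = [(-140)·(-0.13) − 10·(+0.91)] / -7650 = -0.001190
Steepest decrease is along −∇f = (+0.006458 E, +0.001190 N) → east.

E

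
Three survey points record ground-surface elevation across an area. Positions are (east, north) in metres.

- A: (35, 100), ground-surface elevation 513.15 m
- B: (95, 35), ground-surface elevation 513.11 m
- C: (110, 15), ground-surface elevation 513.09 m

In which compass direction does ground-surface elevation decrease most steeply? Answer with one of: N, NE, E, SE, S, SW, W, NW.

Differences from A: to B (Δx, Δy, Δh) = (60, -65, -0.04); to C = (75, -85, -0.06).
Solve a·Δx + b·Δy = Δz: det = 60·(-85) − 75·(-65) = -225.
∂z/∂x = [(-0.04)·(-85) − (-0.06)·(-65)] / -225 = +0.002222
∂z/∂y = [60·(-0.06) − 75·(-0.04)] / -225 = +0.002667
Steepest decrease is along −∇f = (-0.002222 E, -0.002667 N) → southwest.

SW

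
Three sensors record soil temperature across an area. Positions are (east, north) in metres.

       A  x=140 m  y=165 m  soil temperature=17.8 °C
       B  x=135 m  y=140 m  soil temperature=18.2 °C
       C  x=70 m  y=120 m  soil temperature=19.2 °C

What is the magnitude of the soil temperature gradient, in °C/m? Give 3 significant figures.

0.0177 °C/m

With T = a·x + b·y + c and A as origin, the differences give:
  (-5)·a + (-25)·b = +0.4
  (-70)·a + (-45)·b = +1.4
Eliminate b (×(-45) and ×(-25), subtract): -1525·a = 17.00 → a = ∂T/∂x = -0.01115
Back-substitute: b = ∂T/∂y = -0.01377.
|∇f| = √(-0.01115² + -0.01377²) = 0.01772 °C/m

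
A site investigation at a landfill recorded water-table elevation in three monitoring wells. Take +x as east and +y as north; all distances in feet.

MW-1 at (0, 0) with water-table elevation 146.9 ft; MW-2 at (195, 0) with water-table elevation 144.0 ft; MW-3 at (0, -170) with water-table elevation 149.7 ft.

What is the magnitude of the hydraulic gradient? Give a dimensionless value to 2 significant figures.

∂h/∂x = (144.0 − 146.9) / (195 − 0) = -0.01487
∂h/∂y = (149.7 − 146.9) / (-170 − 0) = -0.01647
|∇h| = √(-0.01487² + -0.01647²) = 0.02219

0.022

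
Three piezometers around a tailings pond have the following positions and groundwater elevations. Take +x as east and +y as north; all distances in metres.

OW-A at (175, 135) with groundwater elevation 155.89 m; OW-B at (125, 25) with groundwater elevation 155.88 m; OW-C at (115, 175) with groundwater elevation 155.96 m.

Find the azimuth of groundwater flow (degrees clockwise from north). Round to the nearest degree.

119°

With h = a·x + b·y + c and OW-A as origin, the differences give:
  (-50)·a + (-110)·b = -0.01
  (-60)·a + 40·b = +0.07
Eliminate b (×40 and ×(-110), subtract): -8600·a = 7.300 → a = ∂h/∂x = -0.0008488
Back-substitute: b = ∂h/∂y = +0.0004767.
Flow direction (−∇h) has components (+0.0008488 E, -0.0004767 N).
Azimuth = atan2(E, N) = atan2(+0.0008488, -0.0004767) = 119.3° ≈ 119°.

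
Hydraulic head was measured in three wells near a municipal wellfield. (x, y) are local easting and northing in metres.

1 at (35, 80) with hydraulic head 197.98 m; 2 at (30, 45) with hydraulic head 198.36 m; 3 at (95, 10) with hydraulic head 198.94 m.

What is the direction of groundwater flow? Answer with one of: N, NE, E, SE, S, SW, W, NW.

Taking 1 as reference: 2−1 = (-5, -35, +0.38); 3−1 = (60, -70, +0.96).
Solve a·Δx + b·Δy = Δh: det = (-5)·(-70) − 60·(-35) = 2450.
∂h/∂x = [(+0.38)·(-70) − (+0.96)·(-35)] / 2450 = +0.002857
∂h/∂y = [(-5)·(+0.96) − 60·(+0.38)] / 2450 = -0.01127
Flow = −∇h = (-0.002857 east, +0.01127 north), which points north.

N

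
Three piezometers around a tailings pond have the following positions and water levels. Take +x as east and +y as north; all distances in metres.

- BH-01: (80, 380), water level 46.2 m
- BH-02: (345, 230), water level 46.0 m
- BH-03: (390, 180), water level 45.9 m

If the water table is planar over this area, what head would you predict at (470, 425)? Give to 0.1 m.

46.6 m

Taking BH-01 as reference: BH-02−BH-01 = (265, -150, -0.2); BH-03−BH-01 = (310, -200, -0.3).
Determinant of the coordinate differences = 265·(-200) − 310·(-150) = -6500.
∂h/∂x = [(-0.2)·(-200) − (-0.3)·(-150)] / -6500 = +0.0007692
∂h/∂y = [265·(-0.3) − 310·(-0.2)] / -6500 = +0.002692
h(470, 425) = 46.2 + (+0.0007692)·(390) + (+0.002692)·(45) = 46.2 +0.300 +0.121 = 46.621 m.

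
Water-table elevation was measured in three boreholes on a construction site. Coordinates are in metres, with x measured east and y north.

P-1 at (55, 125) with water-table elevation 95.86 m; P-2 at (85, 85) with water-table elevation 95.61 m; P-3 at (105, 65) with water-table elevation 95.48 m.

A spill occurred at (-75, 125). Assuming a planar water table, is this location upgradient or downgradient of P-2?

Differences from P-1: to P-2 (Δx, Δy, Δh) = (30, -40, -0.25); to P-3 = (50, -60, -0.38).
Solve a·Δx + b·Δy = Δh: det = 30·(-60) − 50·(-40) = 200.
∂h/∂x = [(-0.25)·(-60) − (-0.38)·(-40)] / 200 = -0.0010000
∂h/∂y = [30·(-0.38) − 50·(-0.25)] / 200 = +0.005500
Head at (-75, 125) = 95.86 + (-0.0010000)·(-130) + (+0.005500)·(0) = 95.99 m.
That is higher than the 95.61 m at P-2, so the point is upgradient.

upgradient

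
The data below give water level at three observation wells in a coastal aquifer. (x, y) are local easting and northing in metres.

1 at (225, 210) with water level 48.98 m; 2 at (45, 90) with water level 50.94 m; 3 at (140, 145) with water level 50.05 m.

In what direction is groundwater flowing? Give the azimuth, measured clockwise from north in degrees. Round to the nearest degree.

Three-point gradient (reference 1): Δ to 2 = (-180, -120, +1.96), Δ to 3 = (-85, -65, +1.07).
∂h/∂x = +0.0006667, ∂h/∂y = -0.01733 (det = 1500).
Flow direction (−∇h) has components (-0.0006667 E, +0.01733 N).
Azimuth = atan2(E, N) = atan2(-0.0006667, +0.01733) = 357.8° ≈ 358°.

358°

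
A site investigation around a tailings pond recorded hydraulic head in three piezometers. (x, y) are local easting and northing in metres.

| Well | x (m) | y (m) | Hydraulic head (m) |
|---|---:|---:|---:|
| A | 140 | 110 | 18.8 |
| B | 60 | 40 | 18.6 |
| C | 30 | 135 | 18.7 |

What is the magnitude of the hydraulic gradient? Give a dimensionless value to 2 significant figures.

0.0019

With h = a·x + b·y + c and A as origin, the differences give:
  (-80)·a + (-70)·b = -0.2
  (-110)·a + 25·b = -0.1
Eliminate b (×25 and ×(-70), subtract): -9700·a = -12.00 → a = ∂h/∂x = +0.001237
Back-substitute: b = ∂h/∂y = +0.001443.
|∇h| = √(0.001237² + 0.001443²) = 0.001901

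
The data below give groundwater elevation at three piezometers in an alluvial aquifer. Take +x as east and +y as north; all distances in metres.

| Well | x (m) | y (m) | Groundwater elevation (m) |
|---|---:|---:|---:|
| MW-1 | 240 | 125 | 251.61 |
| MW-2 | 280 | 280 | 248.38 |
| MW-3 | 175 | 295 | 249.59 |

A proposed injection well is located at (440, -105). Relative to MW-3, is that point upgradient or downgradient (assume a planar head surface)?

Taking MW-1 as reference: MW-2−MW-1 = (40, 155, -3.23); MW-3−MW-1 = (-65, 170, -2.02).
Determinant of the coordinate differences = 40·170 − (-65)·155 = 16875.
∂h/∂x = [(-3.23)·170 − (-2.02)·155] / 16875 = -0.01399
∂h/∂y = [40·(-2.02) − (-65)·(-3.23)] / 16875 = -0.01723
Head at (440, -105) = 251.61 + (-0.01399)·(200) + (-0.01723)·(-230) = 252.78 m.
That is higher than the 249.59 m at MW-3, so the point is upgradient.

upgradient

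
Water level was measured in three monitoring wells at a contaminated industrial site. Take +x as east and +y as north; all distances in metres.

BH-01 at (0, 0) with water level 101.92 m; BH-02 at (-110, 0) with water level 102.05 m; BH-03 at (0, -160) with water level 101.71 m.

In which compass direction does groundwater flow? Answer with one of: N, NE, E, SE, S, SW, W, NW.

SE

∂h/∂x = (102.05 − 101.92) / (-110 − 0) = -0.001182
∂h/∂y = (101.71 − 101.92) / (-160 − 0) = +0.001313
Flow = −∇h = (+0.001182 east, -0.001313 north), which points southeast.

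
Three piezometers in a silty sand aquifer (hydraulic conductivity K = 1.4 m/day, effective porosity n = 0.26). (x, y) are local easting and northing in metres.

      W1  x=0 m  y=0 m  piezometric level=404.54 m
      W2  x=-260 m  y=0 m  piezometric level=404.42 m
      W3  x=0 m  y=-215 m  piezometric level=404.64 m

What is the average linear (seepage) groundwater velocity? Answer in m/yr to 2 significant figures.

∂h/∂x = (404.42 − 404.54) / (-260 − 0) = +0.0004615
∂h/∂y = (404.64 − 404.54) / (-215 − 0) = -0.0004651
|∇h| = √(0.0004615² + -0.0004651²) = 0.0006552
Seepage velocity v = K·i/n = 1.4 × 0.0006552 / 0.26 = 0.003528 m/day = 1.289 m/yr.

1.3 m/yr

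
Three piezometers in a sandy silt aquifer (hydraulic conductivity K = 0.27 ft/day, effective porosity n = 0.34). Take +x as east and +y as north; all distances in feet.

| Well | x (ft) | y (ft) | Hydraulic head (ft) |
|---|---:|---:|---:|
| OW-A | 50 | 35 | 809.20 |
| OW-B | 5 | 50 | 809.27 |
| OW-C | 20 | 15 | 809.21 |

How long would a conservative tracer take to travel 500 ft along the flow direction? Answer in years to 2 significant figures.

1000 years

Taking OW-A as reference: OW-B−OW-A = (-45, 15, +0.07); OW-C−OW-A = (-30, -20, +0.01).
Determinant of the coordinate differences = (-45)·(-20) − (-30)·15 = 1350.
∂h/∂x = [(+0.07)·(-20) − (+0.01)·15] / 1350 = -0.001148
∂h/∂y = [(-45)·(+0.01) − (-30)·(+0.07)] / 1350 = +0.001222
|∇h| = √(-0.001148² + 0.001222²) = 0.001677
Seepage velocity v = K·i/n = 0.27 × 0.001677 / 0.34 = 0.001332 ft/day.
t = 500 / 0.001332 = 3.754e+05 days = 1.03e+03 years.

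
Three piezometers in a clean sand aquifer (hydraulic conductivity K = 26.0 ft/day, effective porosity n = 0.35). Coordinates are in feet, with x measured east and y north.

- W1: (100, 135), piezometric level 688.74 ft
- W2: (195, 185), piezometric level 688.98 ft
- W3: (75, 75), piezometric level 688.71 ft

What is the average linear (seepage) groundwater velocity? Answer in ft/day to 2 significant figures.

0.22 ft/day

Differences from W1: to W2 (Δx, Δy, Δh) = (95, 50, +0.24); to W3 = (-25, -60, -0.03).
Solve a·Δx + b·Δy = Δh: det = 95·(-60) − (-25)·50 = -4450.
∂h/∂x = [(+0.24)·(-60) − (-0.03)·50] / -4450 = +0.002899
∂h/∂y = [95·(-0.03) − (-25)·(+0.24)] / -4450 = -0.0007079
|∇h| = √(0.002899² + -0.0007079²) = 0.002984
Seepage velocity v = K·i/n = 26.0 × 0.002984 / 0.35 = 0.2217 ft/day.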